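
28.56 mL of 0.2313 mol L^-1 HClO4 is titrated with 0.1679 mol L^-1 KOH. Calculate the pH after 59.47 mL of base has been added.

12.58

n(acid) = 0.2313 x 0.02856 = 0.006606 mol; n(KOH) added = 0.1679 x 0.05947 = 0.009985 mol.
Base is in excess by 0.009985 - 0.006606 = 0.003379 mol in a total volume of 0.08803 L.
[OH^-] = 0.003379/0.08803 = 0.03839 M, so pOH = 1.42 and pH = 14.00 - 1.42 = 12.58.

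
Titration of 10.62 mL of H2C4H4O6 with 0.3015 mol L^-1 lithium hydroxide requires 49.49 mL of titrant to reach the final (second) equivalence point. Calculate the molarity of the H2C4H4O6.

0.703 M

n(LiOH) = 0.3015 x 0.04949 = 0.01492 mol.
At the final (second) equivalence point, 2 mol OH^- react per mol H2C4H4O6, so n(H2C4H4O6) = 0.01492 / 2 = 0.007461 mol.
[H2C4H4O6] = 0.007461 / 0.01062 L = 0.703 M.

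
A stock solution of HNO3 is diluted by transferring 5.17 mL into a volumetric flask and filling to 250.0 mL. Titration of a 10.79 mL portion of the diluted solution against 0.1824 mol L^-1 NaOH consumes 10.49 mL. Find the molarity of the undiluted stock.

n(NaOH) = 0.1824 x 0.01049 = 0.001913 mol.
n(HNO3) in the aliquot = 0.001913 mol.
[diluted HNO3] = 0.001913 / 0.01079 = 0.1773 M.
Dilution factor = 250.0/5.170 = 48.36, so [stock] = 0.1773 x 48.36 = 8.57 M.

8.57 M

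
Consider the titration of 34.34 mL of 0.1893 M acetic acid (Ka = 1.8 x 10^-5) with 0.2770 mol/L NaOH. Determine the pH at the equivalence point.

n(CH3COOH) = 0.1893 x 0.03434 = 0.006501 mol; V(NaOH) at equivalence = 0.006501/0.2770 = 0.02347 L.
At equivalence all the acid is converted to CH3COO-; total volume = 0.03434 + 0.02347 = 0.05781 L, so [CH3COO-] = 0.006501/0.05781 = 0.1125 M.
Kb = Kw/Ka = 1.0e-14 / 1.8 x 10^-5 = 5.56e-10.
[OH^-] = sqrt(Kb x [CH3COO-]) = sqrt(5.56e-10 x 0.1125) = 7.90e-6 M.
pOH = 5.10, so pH = 14.00 - 5.10 = 8.90.

8.90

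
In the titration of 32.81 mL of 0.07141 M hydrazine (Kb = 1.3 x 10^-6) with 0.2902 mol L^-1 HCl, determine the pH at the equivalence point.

4.68

n(N2H4) = 0.07141 x 0.03281 = 0.002343 mol; V(HCl) at equivalence = 0.002343/0.2902 = 0.008074 L.
At equivalence the base is fully converted to N2H5+; total volume = 0.04088 L, so [N2H5+] = 0.002343/0.04088 = 0.05731 M.
Ka(N2H5+) = Kw/Kb = 1.0e-14 / 1.3 x 10^-6 = 7.69e-9.
[H^+] = sqrt(Ka x [N2H5+]) = sqrt(7.69e-9 x 0.05731) = 2.10e-5 M.
pH = -log(2.10e-5) = 4.68.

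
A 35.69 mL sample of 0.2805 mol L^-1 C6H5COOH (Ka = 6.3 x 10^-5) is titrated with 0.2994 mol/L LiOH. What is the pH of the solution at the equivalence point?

n(C6H5COOH) = 0.2805 x 0.03569 = 0.01001 mol; V(LiOH) at equivalence = 0.01001/0.2994 = 0.03344 L.
At equivalence all the acid is converted to C6H5COO-; total volume = 0.03569 + 0.03344 = 0.06913 L, so [C6H5COO-] = 0.01001/0.06913 = 0.1448 M.
Kb = Kw/Ka = 1.0e-14 / 6.3 x 10^-5 = 1.59e-10.
[OH^-] = sqrt(Kb x [C6H5COO-]) = sqrt(1.59e-10 x 0.1448) = 4.79e-6 M.
pOH = 5.32, so pH = 14.00 - 5.32 = 8.68.

8.68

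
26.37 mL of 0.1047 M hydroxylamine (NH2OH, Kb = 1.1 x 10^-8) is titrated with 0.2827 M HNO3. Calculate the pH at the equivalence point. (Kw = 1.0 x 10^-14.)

3.58

n(NH2OH) = 0.1047 x 0.02637 = 0.002761 mol; V(HNO3) at equivalence = 0.002761/0.2827 = 0.009766 L.
At equivalence the base is fully converted to NH3OH+; total volume = 0.03614 L, so [NH3OH+] = 0.002761/0.03614 = 0.07640 M.
Ka(NH3OH+) = Kw/Kb = 1.0e-14 / 1.1 x 10^-8 = 9.09e-7.
[H^+] = sqrt(Ka x [NH3OH+]) = sqrt(9.09e-7 x 0.07640) = 0.000264 M.
pH = -log(0.000264) = 3.58.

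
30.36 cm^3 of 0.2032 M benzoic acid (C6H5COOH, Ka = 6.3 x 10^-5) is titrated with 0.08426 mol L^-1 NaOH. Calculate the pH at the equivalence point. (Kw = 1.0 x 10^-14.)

8.49

n(C6H5COOH) = 0.2032 x 0.03036 = 0.006169 mol; V(NaOH) at equivalence = 0.006169/0.08426 = 0.07322 L.
At equivalence all the acid is converted to C6H5COO-; total volume = 0.03036 + 0.07322 = 0.1036 L, so [C6H5COO-] = 0.006169/0.1036 = 0.05956 M.
Kb = Kw/Ka = 1.0e-14 / 6.3 x 10^-5 = 1.59e-10.
[OH^-] = sqrt(Kb x [C6H5COO-]) = sqrt(1.59e-10 x 0.05956) = 3.07e-6 M.
pOH = 5.51, so pH = 14.00 - 5.51 = 8.49.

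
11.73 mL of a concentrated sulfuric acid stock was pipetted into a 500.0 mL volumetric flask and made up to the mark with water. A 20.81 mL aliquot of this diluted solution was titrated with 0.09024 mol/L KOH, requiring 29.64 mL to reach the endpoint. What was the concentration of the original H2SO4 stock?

2.74 M

n(KOH) = 0.09024 x 0.02964 = 0.002675 mol.
n(H2SO4) in the aliquot = 0.002675 x 1/2 = 0.001337 mol.
[diluted H2SO4] = 0.001337 / 0.02081 = 0.06427 M.
Dilution factor = 500.0/11.73 = 42.63, so [stock] = 0.06427 x 42.63 = 2.74 M.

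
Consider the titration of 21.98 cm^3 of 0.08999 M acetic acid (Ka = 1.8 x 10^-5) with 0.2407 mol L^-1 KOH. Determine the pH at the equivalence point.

n(CH3COOH) = 0.08999 x 0.02198 = 0.001978 mol; V(KOH) at equivalence = 0.001978/0.2407 = 0.008218 L.
At equivalence all the acid is converted to CH3COO-; total volume = 0.02198 + 0.008218 = 0.03020 L, so [CH3COO-] = 0.001978/0.03020 = 0.06550 M.
Kb = Kw/Ka = 1.0e-14 / 1.8 x 10^-5 = 5.56e-10.
[OH^-] = sqrt(Kb x [CH3COO-]) = sqrt(5.56e-10 x 0.06550) = 6.03e-6 M.
pOH = 5.22, so pH = 14.00 - 5.22 = 8.78.

8.78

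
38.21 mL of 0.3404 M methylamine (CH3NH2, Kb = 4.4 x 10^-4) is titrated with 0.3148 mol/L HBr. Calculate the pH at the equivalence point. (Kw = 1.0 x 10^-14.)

n(CH3NH2) = 0.3404 x 0.03821 = 0.01301 mol; V(HBr) at equivalence = 0.01301/0.3148 = 0.04132 L.
At equivalence the base is fully converted to CH3NH3+; total volume = 0.07953 L, so [CH3NH3+] = 0.01301/0.07953 = 0.1635 M.
Ka(CH3NH3+) = Kw/Kb = 1.0e-14 / 4.4 x 10^-4 = 2.27e-11.
[H^+] = sqrt(Ka x [CH3NH3+]) = sqrt(2.27e-11 x 0.1635) = 1.93e-6 M.
pH = -log(1.93e-6) = 5.71.

5.71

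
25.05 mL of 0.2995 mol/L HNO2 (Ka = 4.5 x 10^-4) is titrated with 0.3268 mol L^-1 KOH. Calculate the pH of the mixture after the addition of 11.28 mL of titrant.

Initial n(HNO2) = 0.2995 x 0.02505 = 0.007502 mol.
n(KOH) added = 0.3268 x 0.01128 = 0.003686 mol, converting that many moles of HNO2 to NO2-.
Remaining n(HNO2) = 0.003816 mol; n(NO2-) = 0.003686 mol.
By Henderson-Hasselbalch, pH = pKa + log([A^-]/[HA]) = 3.35 + log(0.003686/0.003816) = 3.35 + (-0.02) = 3.33.

3.33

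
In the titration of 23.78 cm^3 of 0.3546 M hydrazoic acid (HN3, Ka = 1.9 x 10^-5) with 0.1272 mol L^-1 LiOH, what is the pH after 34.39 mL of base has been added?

4.75

Initial n(HN3) = 0.3546 x 0.02378 = 0.008432 mol.
n(LiOH) added = 0.1272 x 0.03439 = 0.004374 mol, converting that many moles of HN3 to N3-.
Remaining n(HN3) = 0.004058 mol; n(N3-) = 0.004374 mol.
By Henderson-Hasselbalch, pH = pKa + log([A^-]/[HA]) = 4.72 + log(0.004374/0.004058) = 4.72 + (+0.03) = 4.75.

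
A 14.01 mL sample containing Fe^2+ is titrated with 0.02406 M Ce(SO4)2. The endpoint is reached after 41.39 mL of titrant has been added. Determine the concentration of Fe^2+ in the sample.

0.0711 M

n(Ce(SO4)2) = 0.02406 x 0.04139 = 0.0009958 mol.
From the balanced equation, 1 mol Ce(SO4)2 reacts with 1 mol Fe^2+, so n(Fe^2+) = 0.0009958 x 1/1 = 0.0009958 mol.
[Fe^2+] = 0.0009958 / 0.01401 L = 0.0711 M.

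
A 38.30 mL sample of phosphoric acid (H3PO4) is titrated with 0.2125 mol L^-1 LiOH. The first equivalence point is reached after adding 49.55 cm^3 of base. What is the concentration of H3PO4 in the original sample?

0.275 M

n(LiOH) = 0.2125 x 0.04955 = 0.01053 mol.
At the first equivalence point, 1 mol OH^- react per mol H3PO4, so n(H3PO4) = 0.01053 / 1 = 0.01053 mol.
[H3PO4] = 0.01053 / 0.03830 L = 0.275 M.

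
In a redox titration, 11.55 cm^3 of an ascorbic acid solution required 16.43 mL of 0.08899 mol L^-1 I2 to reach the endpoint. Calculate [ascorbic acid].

n(I2) = 0.08899 x 0.01643 = 0.001462 mol.
From the balanced equation, 1 mol I2 reacts with 1 mol ascorbic acid, so n(ascorbic acid) = 0.001462 x 1/1 = 0.001462 mol.
[ascorbic acid] = 0.001462 / 0.01155 L = 0.127 M.

0.127 M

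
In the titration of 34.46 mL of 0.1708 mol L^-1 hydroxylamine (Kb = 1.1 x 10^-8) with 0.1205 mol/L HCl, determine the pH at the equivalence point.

n(NH2OH) = 0.1708 x 0.03446 = 0.005886 mol; V(HCl) at equivalence = 0.005886/0.1205 = 0.04884 L.
At equivalence the base is fully converted to NH3OH+; total volume = 0.08330 L, so [NH3OH+] = 0.005886/0.08330 = 0.07065 M.
Ka(NH3OH+) = Kw/Kb = 1.0e-14 / 1.1 x 10^-8 = 9.09e-7.
[H^+] = sqrt(Ka x [NH3OH+]) = sqrt(9.09e-7 x 0.07065) = 0.000253 M.
pH = -log(0.000253) = 3.60.

3.60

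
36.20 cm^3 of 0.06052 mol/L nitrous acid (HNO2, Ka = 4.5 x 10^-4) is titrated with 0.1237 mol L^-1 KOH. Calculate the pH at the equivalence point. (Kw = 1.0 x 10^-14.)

7.98

n(HNO2) = 0.06052 x 0.03620 = 0.002191 mol; V(KOH) at equivalence = 0.002191/0.1237 = 0.01771 L.
At equivalence all the acid is converted to NO2-; total volume = 0.03620 + 0.01771 = 0.05391 L, so [NO2-] = 0.002191/0.05391 = 0.04064 M.
Kb = Kw/Ka = 1.0e-14 / 4.5 x 10^-4 = 2.22e-11.
[OH^-] = sqrt(Kb x [NO2-]) = sqrt(2.22e-11 x 0.04064) = 9.50e-7 M.
pOH = 6.02, so pH = 14.00 - 6.02 = 7.98.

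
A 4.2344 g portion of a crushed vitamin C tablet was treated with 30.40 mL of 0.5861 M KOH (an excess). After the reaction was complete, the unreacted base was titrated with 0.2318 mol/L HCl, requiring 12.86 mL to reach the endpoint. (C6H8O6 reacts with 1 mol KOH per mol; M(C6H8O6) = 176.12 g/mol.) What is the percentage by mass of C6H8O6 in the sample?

61.7%

Total n(KOH) added = 0.5861 x 0.03040 = 0.01782 mol.
n(HCl) used = 0.2318 x 0.01286 = 0.002981 mol, which equals the excess n(KOH).
So n(KOH) consumed by the sample = 0.01782 - 0.002981 = 0.01484 mol.
n(C6H8O6) = 0.01484 / 1 = 0.01484 mol.
mass C6H8O6 = 0.01484 x 176.12 = 2.613 g, so %C6H8O6 = 2.613/4.2344 x 100 = 61.7%.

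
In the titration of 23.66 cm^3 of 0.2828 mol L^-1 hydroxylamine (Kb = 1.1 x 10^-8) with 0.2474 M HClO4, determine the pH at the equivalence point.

3.46

n(NH2OH) = 0.2828 x 0.02366 = 0.006691 mol; V(HClO4) at equivalence = 0.006691/0.2474 = 0.02705 L.
At equivalence the base is fully converted to NH3OH+; total volume = 0.05071 L, so [NH3OH+] = 0.006691/0.05071 = 0.1320 M.
Ka(NH3OH+) = Kw/Kb = 1.0e-14 / 1.1 x 10^-8 = 9.09e-7.
[H^+] = sqrt(Ka x [NH3OH+]) = sqrt(9.09e-7 x 0.1320) = 0.000346 M.
pH = -log(0.000346) = 3.46.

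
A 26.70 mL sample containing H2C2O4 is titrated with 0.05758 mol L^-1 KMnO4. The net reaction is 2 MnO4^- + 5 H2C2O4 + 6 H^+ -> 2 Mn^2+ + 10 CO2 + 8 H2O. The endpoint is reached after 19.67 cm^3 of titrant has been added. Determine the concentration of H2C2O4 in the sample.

0.106 M

n(KMnO4) = 0.05758 x 0.01967 = 0.001133 mol.
From the balanced equation, 2 mol KMnO4 reacts with 5 mol H2C2O4, so n(H2C2O4) = 0.001133 x 5/2 = 0.002831 mol.
[H2C2O4] = 0.002831 / 0.02670 L = 0.106 M.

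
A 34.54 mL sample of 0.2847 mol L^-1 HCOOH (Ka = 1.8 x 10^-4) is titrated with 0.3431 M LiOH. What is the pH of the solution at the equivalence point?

n(HCOOH) = 0.2847 x 0.03454 = 0.009834 mol; V(LiOH) at equivalence = 0.009834/0.3431 = 0.02866 L.
At equivalence all the acid is converted to HCOO-; total volume = 0.03454 + 0.02866 = 0.06320 L, so [HCOO-] = 0.009834/0.06320 = 0.1556 M.
Kb = Kw/Ka = 1.0e-14 / 1.8 x 10^-4 = 5.56e-11.
[OH^-] = sqrt(Kb x [HCOO-]) = sqrt(5.56e-11 x 0.1556) = 2.94e-6 M.
pOH = 5.53, so pH = 14.00 - 5.53 = 8.47.

8.47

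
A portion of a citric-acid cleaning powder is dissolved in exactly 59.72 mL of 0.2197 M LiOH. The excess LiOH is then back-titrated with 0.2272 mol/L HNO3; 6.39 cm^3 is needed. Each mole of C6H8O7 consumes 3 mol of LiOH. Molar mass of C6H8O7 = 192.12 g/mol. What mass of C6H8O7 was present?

Total n(LiOH) added = 0.2197 x 0.05972 = 0.01312 mol.
n(HNO3) used = 0.2272 x 0.006390 = 0.001452 mol, which equals the excess n(LiOH).
So n(LiOH) consumed by the sample = 0.01312 - 0.001452 = 0.01167 mol.
n(C6H8O7) = 0.01167 / 3 = 0.003890 mol.
mass = 0.003890 mol x 192.12 g/mol = 0.747 g.

0.747 g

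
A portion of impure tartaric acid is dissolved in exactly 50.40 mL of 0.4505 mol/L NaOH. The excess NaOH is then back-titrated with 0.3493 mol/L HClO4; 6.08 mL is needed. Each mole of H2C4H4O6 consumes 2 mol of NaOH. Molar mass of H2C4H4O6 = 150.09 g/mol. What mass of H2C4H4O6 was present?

Total n(NaOH) added = 0.4505 x 0.05040 = 0.02271 mol.
n(HClO4) used = 0.3493 x 0.006080 = 0.002124 mol, which equals the excess n(NaOH).
So n(NaOH) consumed by the sample = 0.02271 - 0.002124 = 0.02058 mol.
n(H2C4H4O6) = 0.02058 / 2 = 0.01029 mol.
mass = 0.01029 mol x 150.09 g/mol = 1.54 g.

1.54 g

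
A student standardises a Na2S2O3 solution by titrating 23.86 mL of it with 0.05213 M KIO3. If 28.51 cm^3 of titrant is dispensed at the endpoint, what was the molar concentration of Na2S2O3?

0.374 M

n(KIO3) = 0.05213 x 0.02851 = 0.001486 mol.
From the balanced equation, 1 mol KIO3 reacts with 6 mol Na2S2O3, so n(Na2S2O3) = 0.001486 x 6/1 = 0.008917 mol.
[Na2S2O3] = 0.008917 / 0.02386 L = 0.374 M.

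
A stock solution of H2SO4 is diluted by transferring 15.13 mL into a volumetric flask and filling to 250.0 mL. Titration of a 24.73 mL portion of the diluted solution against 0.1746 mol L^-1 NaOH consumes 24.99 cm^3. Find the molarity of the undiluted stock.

1.46 M

n(NaOH) = 0.1746 x 0.02499 = 0.004363 mol.
n(H2SO4) in the aliquot = 0.004363 x 1/2 = 0.002182 mol.
[diluted H2SO4] = 0.002182 / 0.02473 = 0.08822 M.
Dilution factor = 250.0/15.13 = 16.52, so [stock] = 0.08822 x 16.52 = 1.46 M.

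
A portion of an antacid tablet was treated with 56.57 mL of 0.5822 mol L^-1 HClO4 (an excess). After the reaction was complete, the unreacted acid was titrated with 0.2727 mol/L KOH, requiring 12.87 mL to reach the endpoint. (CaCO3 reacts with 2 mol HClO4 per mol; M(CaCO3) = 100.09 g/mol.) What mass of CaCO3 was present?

Total n(HClO4) added = 0.5822 x 0.05657 = 0.03294 mol.
n(KOH) used = 0.2727 x 0.01287 = 0.003510 mol, which equals the excess n(HClO4).
So n(HClO4) consumed by the sample = 0.03294 - 0.003510 = 0.02943 mol.
n(CaCO3) = 0.02943 / 2 = 0.01471 mol.
mass = 0.01471 mol x 100.09 g/mol = 1.47 g.

1.47 g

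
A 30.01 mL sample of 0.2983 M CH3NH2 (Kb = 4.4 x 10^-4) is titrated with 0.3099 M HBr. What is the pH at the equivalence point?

n(CH3NH2) = 0.2983 x 0.03001 = 0.008952 mol; V(HBr) at equivalence = 0.008952/0.3099 = 0.02889 L.
At equivalence the base is fully converted to CH3NH3+; total volume = 0.05890 L, so [CH3NH3+] = 0.008952/0.05890 = 0.1520 M.
Ka(CH3NH3+) = Kw/Kb = 1.0e-14 / 4.4 x 10^-4 = 2.27e-11.
[H^+] = sqrt(Ka x [CH3NH3+]) = sqrt(2.27e-11 x 0.1520) = 1.86e-6 M.
pH = -log(1.86e-6) = 5.73.

5.73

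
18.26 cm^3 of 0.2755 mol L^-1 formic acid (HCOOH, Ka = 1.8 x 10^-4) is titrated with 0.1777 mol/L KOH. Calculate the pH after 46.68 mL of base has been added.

n(acid) = 0.2755 x 0.01826 = 0.005031 mol; n(KOH) added = 0.1777 x 0.04668 = 0.008295 mol.
Base is in excess by 0.008295 - 0.005031 = 0.003264 mol in a total volume of 0.06494 L.
[OH^-] = 0.003264/0.06494 = 0.05027 M, so pOH = 1.30 and pH = 14.00 - 1.30 = 12.70.

12.70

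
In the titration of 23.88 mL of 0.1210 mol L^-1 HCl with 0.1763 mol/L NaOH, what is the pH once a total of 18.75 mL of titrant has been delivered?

n(acid) = 0.1210 x 0.02388 = 0.002889 mol; n(NaOH) added = 0.1763 x 0.01875 = 0.003306 mol.
Base is in excess by 0.003306 - 0.002889 = 0.0004161 mol in a total volume of 0.04263 L.
[OH^-] = 0.0004161/0.04263 = 0.009762 M, so pOH = 2.01 and pH = 14.00 - 2.01 = 11.99.

11.99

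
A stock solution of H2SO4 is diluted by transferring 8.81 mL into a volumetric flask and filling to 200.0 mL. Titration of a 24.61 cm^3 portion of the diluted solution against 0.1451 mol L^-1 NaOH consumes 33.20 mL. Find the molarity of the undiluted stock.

n(NaOH) = 0.1451 x 0.03320 = 0.004817 mol.
n(H2SO4) in the aliquot = 0.004817 x 1/2 = 0.002409 mol.
[diluted H2SO4] = 0.002409 / 0.02461 = 0.09787 M.
Dilution factor = 200.0/8.810 = 22.70, so [stock] = 0.09787 x 22.70 = 2.22 M.

2.22 M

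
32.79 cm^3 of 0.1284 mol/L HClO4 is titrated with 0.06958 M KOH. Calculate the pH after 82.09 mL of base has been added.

n(acid) = 0.1284 x 0.03279 = 0.004210 mol; n(KOH) added = 0.06958 x 0.08209 = 0.005712 mol.
Base is in excess by 0.005712 - 0.004210 = 0.001502 mol in a total volume of 0.1149 L.
[OH^-] = 0.001502/0.1149 = 0.01307 M, so pOH = 1.88 and pH = 14.00 - 1.88 = 12.12.

12.12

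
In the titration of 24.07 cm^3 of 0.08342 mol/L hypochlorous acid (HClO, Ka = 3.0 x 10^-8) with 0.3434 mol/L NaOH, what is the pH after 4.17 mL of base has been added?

Initial n(HClO) = 0.08342 x 0.02407 = 0.002008 mol.
n(NaOH) added = 0.3434 x 0.004170 = 0.001432 mol, converting that many moles of HClO to ClO-.
Remaining n(HClO) = 0.0005759 mol; n(ClO-) = 0.001432 mol.
By Henderson-Hasselbalch, pH = pKa + log([A^-]/[HA]) = 7.52 + log(0.001432/0.0005759) = 7.52 + (+0.40) = 7.92.

7.92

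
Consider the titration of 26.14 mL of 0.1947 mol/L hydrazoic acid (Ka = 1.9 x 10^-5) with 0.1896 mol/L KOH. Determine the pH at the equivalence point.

n(HN3) = 0.1947 x 0.02614 = 0.005089 mol; V(KOH) at equivalence = 0.005089/0.1896 = 0.02684 L.
At equivalence all the acid is converted to N3-; total volume = 0.02614 + 0.02684 = 0.05298 L, so [N3-] = 0.005089/0.05298 = 0.09606 M.
Kb = Kw/Ka = 1.0e-14 / 1.9 x 10^-5 = 5.26e-10.
[OH^-] = sqrt(Kb x [N3-]) = sqrt(5.26e-10 x 0.09606) = 7.11e-6 M.
pOH = 5.15, so pH = 14.00 - 5.15 = 8.85.

8.85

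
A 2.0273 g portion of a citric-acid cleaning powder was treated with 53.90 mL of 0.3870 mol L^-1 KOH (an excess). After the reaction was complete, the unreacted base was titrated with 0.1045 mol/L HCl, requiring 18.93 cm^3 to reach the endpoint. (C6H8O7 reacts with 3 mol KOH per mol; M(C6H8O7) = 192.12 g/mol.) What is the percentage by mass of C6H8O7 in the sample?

Total n(KOH) added = 0.3870 x 0.05390 = 0.02086 mol.
n(HCl) used = 0.1045 x 0.01893 = 0.001978 mol, which equals the excess n(KOH).
So n(KOH) consumed by the sample = 0.02086 - 0.001978 = 0.01888 mol.
n(C6H8O7) = 0.01888 / 3 = 0.006294 mol.
mass C6H8O7 = 0.006294 x 192.12 = 1.209 g, so %C6H8O7 = 1.209/2.0273 x 100 = 59.6%.

59.6%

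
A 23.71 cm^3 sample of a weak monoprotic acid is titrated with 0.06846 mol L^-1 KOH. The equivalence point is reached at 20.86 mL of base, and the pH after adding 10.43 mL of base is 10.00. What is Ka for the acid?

1.0 x 10^-10

10.43 mL is half of the equivalence volume, so this is the half-equivalence point where [HA] = [A^-].
At half-equivalence pH = pKa, so pKa = 10.00.
Ka = 10^(-10.00) = 1.0 x 10^-10.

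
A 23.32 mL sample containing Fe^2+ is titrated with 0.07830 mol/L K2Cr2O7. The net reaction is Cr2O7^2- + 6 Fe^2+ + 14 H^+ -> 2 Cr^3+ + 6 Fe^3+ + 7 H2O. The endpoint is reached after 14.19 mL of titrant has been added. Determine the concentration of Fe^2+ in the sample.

0.286 M

n(K2Cr2O7) = 0.07830 x 0.01419 = 0.001111 mol.
From the balanced equation, 1 mol K2Cr2O7 reacts with 6 mol Fe^2+, so n(Fe^2+) = 0.001111 x 6/1 = 0.006666 mol.
[Fe^2+] = 0.006666 / 0.02332 L = 0.286 M.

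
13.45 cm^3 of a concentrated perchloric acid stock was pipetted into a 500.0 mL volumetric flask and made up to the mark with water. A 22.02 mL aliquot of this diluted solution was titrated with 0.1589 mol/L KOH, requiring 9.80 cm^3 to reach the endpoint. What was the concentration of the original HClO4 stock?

n(KOH) = 0.1589 x 0.009800 = 0.001557 mol.
n(HClO4) in the aliquot = 0.001557 mol.
[diluted HClO4] = 0.001557 / 0.02202 = 0.07072 M.
Dilution factor = 500.0/13.45 = 37.17, so [stock] = 0.07072 x 37.17 = 2.63 M.

2.63 M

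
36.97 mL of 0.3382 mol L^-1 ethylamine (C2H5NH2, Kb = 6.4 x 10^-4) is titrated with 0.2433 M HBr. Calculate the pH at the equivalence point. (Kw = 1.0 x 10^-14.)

5.83

n(C2H5NH2) = 0.3382 x 0.03697 = 0.01250 mol; V(HBr) at equivalence = 0.01250/0.2433 = 0.05139 L.
At equivalence the base is fully converted to C2H5NH3+; total volume = 0.08836 L, so [C2H5NH3+] = 0.01250/0.08836 = 0.1415 M.
Ka(C2H5NH3+) = Kw/Kb = 1.0e-14 / 6.4 x 10^-4 = 1.56e-11.
[H^+] = sqrt(Ka x [C2H5NH3+]) = sqrt(1.56e-11 x 0.1415) = 1.49e-6 M.
pH = -log(1.49e-6) = 5.83.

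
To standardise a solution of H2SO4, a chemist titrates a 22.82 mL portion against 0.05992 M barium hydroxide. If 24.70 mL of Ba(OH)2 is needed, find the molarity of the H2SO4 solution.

n(Ba(OH)2) delivered = 0.05992 x 0.02470 = 0.001480 mol.
For a 1:1 reaction, n(H2SO4) = 0.001480 mol.
[H2SO4] = 0.001480 mol / 0.02282 L = 0.0649 M.

0.0649 M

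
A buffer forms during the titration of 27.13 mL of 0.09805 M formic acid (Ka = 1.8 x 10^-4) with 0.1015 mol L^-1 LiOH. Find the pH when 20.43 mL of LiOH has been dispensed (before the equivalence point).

4.29

Initial n(HCOOH) = 0.09805 x 0.02713 = 0.002660 mol.
n(LiOH) added = 0.1015 x 0.02043 = 0.002074 mol, converting that many moles of HCOOH to HCOO-.
Remaining n(HCOOH) = 0.0005865 mol; n(HCOO-) = 0.002074 mol.
By Henderson-Hasselbalch, pH = pKa + log([A^-]/[HA]) = 3.74 + log(0.002074/0.0005865) = 3.74 + (+0.55) = 4.29.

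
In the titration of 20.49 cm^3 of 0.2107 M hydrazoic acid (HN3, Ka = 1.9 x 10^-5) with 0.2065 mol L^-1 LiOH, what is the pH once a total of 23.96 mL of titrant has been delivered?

n(acid) = 0.2107 x 0.02049 = 0.004317 mol; n(LiOH) added = 0.2065 x 0.02396 = 0.004948 mol.
Base is in excess by 0.004948 - 0.004317 = 0.0006305 mol in a total volume of 0.04445 L.
[OH^-] = 0.0006305/0.04445 = 0.01418 M, so pOH = 1.85 and pH = 14.00 - 1.85 = 12.15.

12.15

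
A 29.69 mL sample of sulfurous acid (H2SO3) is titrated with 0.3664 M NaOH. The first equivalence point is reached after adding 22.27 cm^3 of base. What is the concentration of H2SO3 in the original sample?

0.275 M

n(NaOH) = 0.3664 x 0.02227 = 0.008160 mol.
At the first equivalence point, 1 mol OH^- react per mol H2SO3, so n(H2SO3) = 0.008160 / 1 = 0.008160 mol.
[H2SO3] = 0.008160 / 0.02969 L = 0.275 M.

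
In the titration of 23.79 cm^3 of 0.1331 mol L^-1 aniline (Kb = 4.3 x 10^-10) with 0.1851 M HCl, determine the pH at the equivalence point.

2.87

n(C6H5NH2) = 0.1331 x 0.02379 = 0.003166 mol; V(HCl) at equivalence = 0.003166/0.1851 = 0.01711 L.
At equivalence the base is fully converted to C6H5NH3+; total volume = 0.04090 L, so [C6H5NH3+] = 0.003166/0.04090 = 0.07743 M.
Ka(C6H5NH3+) = Kw/Kb = 1.0e-14 / 4.3 x 10^-10 = 2.33e-5.
[H^+] = sqrt(Ka x [C6H5NH3+]) = sqrt(2.33e-5 x 0.07743) = 0.00134 M.
pH = -log(0.00134) = 2.87.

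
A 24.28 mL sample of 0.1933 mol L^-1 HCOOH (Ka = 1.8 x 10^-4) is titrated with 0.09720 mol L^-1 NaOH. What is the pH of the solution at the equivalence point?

n(HCOOH) = 0.1933 x 0.02428 = 0.004693 mol; V(NaOH) at equivalence = 0.004693/0.09720 = 0.04829 L.
At equivalence all the acid is converted to HCOO-; total volume = 0.02428 + 0.04829 = 0.07257 L, so [HCOO-] = 0.004693/0.07257 = 0.06468 M.
Kb = Kw/Ka = 1.0e-14 / 1.8 x 10^-4 = 5.56e-11.
[OH^-] = sqrt(Kb x [HCOO-]) = sqrt(5.56e-11 x 0.06468) = 1.90e-6 M.
pOH = 5.72, so pH = 14.00 - 5.72 = 8.28.

8.28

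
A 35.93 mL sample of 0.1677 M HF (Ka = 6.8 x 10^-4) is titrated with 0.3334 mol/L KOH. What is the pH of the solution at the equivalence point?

n(HF) = 0.1677 x 0.03593 = 0.006025 mol; V(KOH) at equivalence = 0.006025/0.3334 = 0.01807 L.
At equivalence all the acid is converted to F-; total volume = 0.03593 + 0.01807 = 0.05400 L, so [F-] = 0.006025/0.05400 = 0.1116 M.
Kb = Kw/Ka = 1.0e-14 / 6.8 x 10^-4 = 1.47e-11.
[OH^-] = sqrt(Kb x [F-]) = sqrt(1.47e-11 x 0.1116) = 1.28e-6 M.
pOH = 5.89, so pH = 14.00 - 5.89 = 8.11.

8.11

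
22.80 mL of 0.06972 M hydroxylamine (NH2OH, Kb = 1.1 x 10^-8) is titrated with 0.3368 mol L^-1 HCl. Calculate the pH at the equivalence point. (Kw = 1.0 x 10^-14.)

3.64

n(NH2OH) = 0.06972 x 0.02280 = 0.001590 mol; V(HCl) at equivalence = 0.001590/0.3368 = 0.004720 L.
At equivalence the base is fully converted to NH3OH+; total volume = 0.02752 L, so [NH3OH+] = 0.001590/0.02752 = 0.05776 M.
Ka(NH3OH+) = Kw/Kb = 1.0e-14 / 1.1 x 10^-8 = 9.09e-7.
[H^+] = sqrt(Ka x [NH3OH+]) = sqrt(9.09e-7 x 0.05776) = 0.000229 M.
pH = -log(0.000229) = 3.64.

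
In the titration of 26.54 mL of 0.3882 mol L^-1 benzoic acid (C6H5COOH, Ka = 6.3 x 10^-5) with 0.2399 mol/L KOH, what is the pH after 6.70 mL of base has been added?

Initial n(C6H5COOH) = 0.3882 x 0.02654 = 0.01030 mol.
n(KOH) added = 0.2399 x 0.006700 = 0.001607 mol, converting that many moles of C6H5COOH to C6H5COO-.
Remaining n(C6H5COOH) = 0.008695 mol; n(C6H5COO-) = 0.001607 mol.
By Henderson-Hasselbalch, pH = pKa + log([A^-]/[HA]) = 4.20 + log(0.001607/0.008695) = 4.20 + (-0.73) = 3.47.

3.47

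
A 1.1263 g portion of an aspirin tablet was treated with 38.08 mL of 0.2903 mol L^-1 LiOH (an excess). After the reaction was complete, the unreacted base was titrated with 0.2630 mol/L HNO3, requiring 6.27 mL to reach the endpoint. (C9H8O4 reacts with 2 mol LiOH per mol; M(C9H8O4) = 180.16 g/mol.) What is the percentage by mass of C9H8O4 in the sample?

Total n(LiOH) added = 0.2903 x 0.03808 = 0.01105 mol.
n(HNO3) used = 0.2630 x 0.006270 = 0.001649 mol, which equals the excess n(LiOH).
So n(LiOH) consumed by the sample = 0.01105 - 0.001649 = 0.009406 mol.
n(C9H8O4) = 0.009406 / 2 = 0.004703 mol.
mass C9H8O4 = 0.004703 x 180.16 = 0.8473 g, so %C9H8O4 = 0.8473/1.1263 x 100 = 75.2%.

75.2%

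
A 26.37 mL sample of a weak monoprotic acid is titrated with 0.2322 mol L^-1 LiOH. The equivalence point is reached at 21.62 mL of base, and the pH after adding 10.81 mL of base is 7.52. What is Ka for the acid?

3.0 x 10^-8

10.81 mL is half of the equivalence volume, so this is the half-equivalence point where [HA] = [A^-].
At half-equivalence pH = pKa, so pKa = 7.52.
Ka = 10^(-7.52) = 3.0 x 10^-8.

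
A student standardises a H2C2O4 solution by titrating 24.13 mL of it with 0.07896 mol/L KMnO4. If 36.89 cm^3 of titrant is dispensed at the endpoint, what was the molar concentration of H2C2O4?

n(KMnO4) = 0.07896 x 0.03689 = 0.002913 mol.
From the balanced equation, 2 mol KMnO4 reacts with 5 mol H2C2O4, so n(H2C2O4) = 0.002913 x 5/2 = 0.007282 mol.
[H2C2O4] = 0.007282 / 0.02413 L = 0.302 M.

0.302 M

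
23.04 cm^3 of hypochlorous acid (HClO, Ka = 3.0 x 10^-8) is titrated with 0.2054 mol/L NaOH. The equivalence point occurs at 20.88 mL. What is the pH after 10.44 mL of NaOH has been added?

7.52

10.44 mL is exactly half the equivalence volume (20.88/2), i.e. the half-equivalence point.
There, n(HA) = n(A^-), so pH = pKa = -log(3.0 x 10^-8) = 7.52.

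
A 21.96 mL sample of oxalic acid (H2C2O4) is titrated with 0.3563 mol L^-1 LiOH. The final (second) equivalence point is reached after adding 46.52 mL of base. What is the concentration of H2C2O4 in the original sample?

n(LiOH) = 0.3563 x 0.04652 = 0.01658 mol.
At the final (second) equivalence point, 2 mol OH^- react per mol H2C2O4, so n(H2C2O4) = 0.01658 / 2 = 0.008288 mol.
[H2C2O4] = 0.008288 / 0.02196 L = 0.377 M.

0.377 M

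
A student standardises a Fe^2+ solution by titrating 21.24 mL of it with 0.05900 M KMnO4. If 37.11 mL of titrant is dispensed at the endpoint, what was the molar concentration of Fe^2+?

0.515 M

n(KMnO4) = 0.05900 x 0.03711 = 0.002189 mol.
From the balanced equation, 1 mol KMnO4 reacts with 5 mol Fe^2+, so n(Fe^2+) = 0.002189 x 5/1 = 0.01095 mol.
[Fe^2+] = 0.01095 / 0.02124 L = 0.515 M.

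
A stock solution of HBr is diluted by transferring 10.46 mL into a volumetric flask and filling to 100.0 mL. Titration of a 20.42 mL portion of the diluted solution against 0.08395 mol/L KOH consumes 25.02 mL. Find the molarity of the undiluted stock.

n(KOH) = 0.08395 x 0.02502 = 0.002100 mol.
n(HBr) in the aliquot = 0.002100 mol.
[diluted HBr] = 0.002100 / 0.02042 = 0.1029 M.
Dilution factor = 100.0/10.46 = 9.560, so [stock] = 0.1029 x 9.560 = 0.983 M.

0.983 M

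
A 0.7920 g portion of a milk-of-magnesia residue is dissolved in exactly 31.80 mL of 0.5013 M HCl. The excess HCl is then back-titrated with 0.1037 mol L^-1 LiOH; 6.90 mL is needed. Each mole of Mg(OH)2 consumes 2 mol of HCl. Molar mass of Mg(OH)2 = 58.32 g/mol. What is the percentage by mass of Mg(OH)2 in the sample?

56.1%

Total n(HCl) added = 0.5013 x 0.03180 = 0.01594 mol.
n(LiOH) used = 0.1037 x 0.006900 = 0.0007155 mol, which equals the excess n(HCl).
So n(HCl) consumed by the sample = 0.01594 - 0.0007155 = 0.01523 mol.
n(Mg(OH)2) = 0.01523 / 2 = 0.007613 mol.
mass Mg(OH)2 = 0.007613 x 58.32 = 0.4440 g, so %Mg(OH)2 = 0.4440/0.7920 x 100 = 56.1%.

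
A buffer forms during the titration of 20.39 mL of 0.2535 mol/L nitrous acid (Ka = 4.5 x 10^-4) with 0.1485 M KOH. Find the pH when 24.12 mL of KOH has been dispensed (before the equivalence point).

Initial n(HNO2) = 0.2535 x 0.02039 = 0.005169 mol.
n(KOH) added = 0.1485 x 0.02412 = 0.003582 mol, converting that many moles of HNO2 to NO2-.
Remaining n(HNO2) = 0.001587 mol; n(NO2-) = 0.003582 mol.
By Henderson-Hasselbalch, pH = pKa + log([A^-]/[HA]) = 3.35 + log(0.003582/0.001587) = 3.35 + (+0.35) = 3.70.

3.70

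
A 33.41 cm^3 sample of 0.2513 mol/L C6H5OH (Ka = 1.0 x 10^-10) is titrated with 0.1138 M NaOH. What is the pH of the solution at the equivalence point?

n(C6H5OH) = 0.2513 x 0.03341 = 0.008396 mol; V(NaOH) at equivalence = 0.008396/0.1138 = 0.07378 L.
At equivalence all the acid is converted to C6H5O-; total volume = 0.03341 + 0.07378 = 0.1072 L, so [C6H5O-] = 0.008396/0.1072 = 0.07833 M.
Kb = Kw/Ka = 1.0e-14 / 1.0 x 10^-10 = 0.000100.
[OH^-] = sqrt(Kb x [C6H5O-]) = sqrt(0.000100 x 0.07833) = 0.00280 M.
pOH = 2.55, so pH = 14.00 - 2.55 = 11.45.

11.45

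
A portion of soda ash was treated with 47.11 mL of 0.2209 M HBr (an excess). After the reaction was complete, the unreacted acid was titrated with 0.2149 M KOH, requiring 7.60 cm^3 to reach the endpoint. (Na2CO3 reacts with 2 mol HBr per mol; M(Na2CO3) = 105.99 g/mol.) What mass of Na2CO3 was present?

0.465 g

Total n(HBr) added = 0.2209 x 0.04711 = 0.01041 mol.
n(KOH) used = 0.2149 x 0.007600 = 0.001633 mol, which equals the excess n(HBr).
So n(HBr) consumed by the sample = 0.01041 - 0.001633 = 0.008773 mol.
n(Na2CO3) = 0.008773 / 2 = 0.004387 mol.
mass = 0.004387 mol x 105.99 g/mol = 0.465 g.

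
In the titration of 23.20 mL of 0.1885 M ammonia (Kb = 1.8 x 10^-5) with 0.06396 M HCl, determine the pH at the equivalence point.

n(NH3) = 0.1885 x 0.02320 = 0.004373 mol; V(HCl) at equivalence = 0.004373/0.06396 = 0.06837 L.
At equivalence the base is fully converted to NH4+; total volume = 0.09157 L, so [NH4+] = 0.004373/0.09157 = 0.04776 M.
Ka(NH4+) = Kw/Kb = 1.0e-14 / 1.8 x 10^-5 = 5.56e-10.
[H^+] = sqrt(Ka x [NH4+]) = sqrt(5.56e-10 x 0.04776) = 5.15e-6 M.
pH = -log(5.15e-6) = 5.29.

5.29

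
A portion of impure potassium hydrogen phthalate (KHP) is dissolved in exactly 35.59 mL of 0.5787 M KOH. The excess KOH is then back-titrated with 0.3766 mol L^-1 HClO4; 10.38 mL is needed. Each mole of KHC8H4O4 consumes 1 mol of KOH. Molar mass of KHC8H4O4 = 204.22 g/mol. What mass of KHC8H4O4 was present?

Total n(KOH) added = 0.5787 x 0.03559 = 0.02060 mol.
n(HClO4) used = 0.3766 x 0.01038 = 0.003909 mol, which equals the excess n(KOH).
So n(KOH) consumed by the sample = 0.02060 - 0.003909 = 0.01669 mol.
n(KHC8H4O4) = 0.01669 / 1 = 0.01669 mol.
mass = 0.01669 mol x 204.22 g/mol = 3.41 g.

3.41 g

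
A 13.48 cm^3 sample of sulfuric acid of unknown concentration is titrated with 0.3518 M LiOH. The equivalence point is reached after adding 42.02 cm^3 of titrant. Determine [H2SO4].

0.548 M

n(LiOH) delivered = 0.3518 x 0.04202 = 0.01478 mol.
The reaction is 1 H2SO4 + 2 LiOH, so n(H2SO4) = 0.01478 x 1/2 = 0.007391 mol.
[H2SO4] = 0.007391 mol / 0.01348 L = 0.548 M.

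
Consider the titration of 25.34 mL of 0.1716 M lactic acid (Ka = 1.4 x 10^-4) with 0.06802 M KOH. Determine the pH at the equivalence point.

8.27

n(HC3H5O3) = 0.1716 x 0.02534 = 0.004348 mol; V(KOH) at equivalence = 0.004348/0.06802 = 0.06393 L.
At equivalence all the acid is converted to C3H5O3-; total volume = 0.02534 + 0.06393 = 0.08927 L, so [C3H5O3-] = 0.004348/0.08927 = 0.04871 M.
Kb = Kw/Ka = 1.0e-14 / 1.4 x 10^-4 = 7.14e-11.
[OH^-] = sqrt(Kb x [C3H5O3-]) = sqrt(7.14e-11 x 0.04871) = 1.87e-6 M.
pOH = 5.73, so pH = 14.00 - 5.73 = 8.27.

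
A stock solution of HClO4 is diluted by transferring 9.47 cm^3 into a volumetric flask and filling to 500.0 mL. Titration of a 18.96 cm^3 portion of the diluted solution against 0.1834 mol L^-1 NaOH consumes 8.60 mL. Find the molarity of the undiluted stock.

n(NaOH) = 0.1834 x 0.008600 = 0.001577 mol.
n(HClO4) in the aliquot = 0.001577 mol.
[diluted HClO4] = 0.001577 / 0.01896 = 0.08319 M.
Dilution factor = 500.0/9.470 = 52.80, so [stock] = 0.08319 x 52.80 = 4.39 M.

4.39 M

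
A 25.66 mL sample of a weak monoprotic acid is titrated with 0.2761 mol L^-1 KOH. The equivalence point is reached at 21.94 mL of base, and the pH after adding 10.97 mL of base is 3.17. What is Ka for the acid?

10.97 mL is half of the equivalence volume, so this is the half-equivalence point where [HA] = [A^-].
At half-equivalence pH = pKa, so pKa = 3.17.
Ka = 10^(-3.17) = 6.8 x 10^-4.

6.8 x 10^-4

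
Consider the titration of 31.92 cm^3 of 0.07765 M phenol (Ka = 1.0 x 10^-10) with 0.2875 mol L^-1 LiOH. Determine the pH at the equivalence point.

n(C6H5OH) = 0.07765 x 0.03192 = 0.002479 mol; V(LiOH) at equivalence = 0.002479/0.2875 = 0.008621 L.
At equivalence all the acid is converted to C6H5O-; total volume = 0.03192 + 0.008621 = 0.04054 L, so [C6H5O-] = 0.002479/0.04054 = 0.06114 M.
Kb = Kw/Ka = 1.0e-14 / 1.0 x 10^-10 = 0.000100.
[OH^-] = sqrt(Kb x [C6H5O-]) = sqrt(0.000100 x 0.06114) = 0.00247 M.
pOH = 2.61, so pH = 14.00 - 2.61 = 11.39.

11.39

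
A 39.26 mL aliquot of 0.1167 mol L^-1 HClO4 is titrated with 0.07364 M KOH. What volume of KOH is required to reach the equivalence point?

62.2 mL

n(HClO4) = 0.1167 mol/L x 0.03926 L = 0.004582 mol.
At equivalence n(KOH) = n(HClO4) = 0.004582 mol.
V(KOH) = 0.004582 / 0.07364 = 0.06222 L = 62.2 mL.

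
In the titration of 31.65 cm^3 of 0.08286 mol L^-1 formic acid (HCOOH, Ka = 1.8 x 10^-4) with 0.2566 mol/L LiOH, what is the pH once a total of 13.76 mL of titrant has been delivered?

12.30

n(acid) = 0.08286 x 0.03165 = 0.002623 mol; n(LiOH) added = 0.2566 x 0.01376 = 0.003531 mol.
Base is in excess by 0.003531 - 0.002623 = 0.0009083 mol in a total volume of 0.04541 L.
[OH^-] = 0.0009083/0.04541 = 0.02000 M, so pOH = 1.70 and pH = 14.00 - 1.70 = 12.30.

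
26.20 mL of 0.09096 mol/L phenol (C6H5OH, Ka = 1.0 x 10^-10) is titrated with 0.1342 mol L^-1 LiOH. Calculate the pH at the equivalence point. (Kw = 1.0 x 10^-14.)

n(C6H5OH) = 0.09096 x 0.02620 = 0.002383 mol; V(LiOH) at equivalence = 0.002383/0.1342 = 0.01776 L.
At equivalence all the acid is converted to C6H5O-; total volume = 0.02620 + 0.01776 = 0.04396 L, so [C6H5O-] = 0.002383/0.04396 = 0.05421 M.
Kb = Kw/Ka = 1.0e-14 / 1.0 x 10^-10 = 0.000100.
[OH^-] = sqrt(Kb x [C6H5O-]) = sqrt(0.000100 x 0.05421) = 0.00233 M.
pOH = 2.63, so pH = 14.00 - 2.63 = 11.37.

11.37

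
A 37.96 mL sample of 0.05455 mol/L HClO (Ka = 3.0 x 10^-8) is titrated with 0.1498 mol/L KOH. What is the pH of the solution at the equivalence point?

10.06

n(HClO) = 0.05455 x 0.03796 = 0.002071 mol; V(KOH) at equivalence = 0.002071/0.1498 = 0.01382 L.
At equivalence all the acid is converted to ClO-; total volume = 0.03796 + 0.01382 = 0.05178 L, so [ClO-] = 0.002071/0.05178 = 0.03999 M.
Kb = Kw/Ka = 1.0e-14 / 3.0 x 10^-8 = 3.33e-7.
[OH^-] = sqrt(Kb x [ClO-]) = sqrt(3.33e-7 x 0.03999) = 0.000115 M.
pOH = 3.94, so pH = 14.00 - 3.94 = 10.06.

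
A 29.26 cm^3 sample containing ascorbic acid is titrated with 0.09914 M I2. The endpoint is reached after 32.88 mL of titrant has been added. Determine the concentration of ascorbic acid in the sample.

n(I2) = 0.09914 x 0.03288 = 0.003260 mol.
From the balanced equation, 1 mol I2 reacts with 1 mol ascorbic acid, so n(ascorbic acid) = 0.003260 x 1/1 = 0.003260 mol.
[ascorbic acid] = 0.003260 / 0.02926 L = 0.111 M.

0.111 M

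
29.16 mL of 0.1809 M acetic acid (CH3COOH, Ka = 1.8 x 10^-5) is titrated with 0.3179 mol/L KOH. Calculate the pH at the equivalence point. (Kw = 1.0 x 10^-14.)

8.90

n(CH3COOH) = 0.1809 x 0.02916 = 0.005275 mol; V(KOH) at equivalence = 0.005275/0.3179 = 0.01659 L.
At equivalence all the acid is converted to CH3COO-; total volume = 0.02916 + 0.01659 = 0.04575 L, so [CH3COO-] = 0.005275/0.04575 = 0.1153 M.
Kb = Kw/Ka = 1.0e-14 / 1.8 x 10^-5 = 5.56e-10.
[OH^-] = sqrt(Kb x [CH3COO-]) = sqrt(5.56e-10 x 0.1153) = 8.00e-6 M.
pOH = 5.10, so pH = 14.00 - 5.10 = 8.90.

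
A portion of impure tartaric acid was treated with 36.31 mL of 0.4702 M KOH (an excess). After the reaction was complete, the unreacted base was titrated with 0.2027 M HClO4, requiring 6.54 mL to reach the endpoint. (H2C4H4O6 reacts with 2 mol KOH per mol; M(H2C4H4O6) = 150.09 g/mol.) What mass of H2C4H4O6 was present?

Total n(KOH) added = 0.4702 x 0.03631 = 0.01707 mol.
n(HClO4) used = 0.2027 x 0.006540 = 0.001326 mol, which equals the excess n(KOH).
So n(KOH) consumed by the sample = 0.01707 - 0.001326 = 0.01575 mol.
n(H2C4H4O6) = 0.01575 / 2 = 0.007874 mol.
mass = 0.007874 mol x 150.09 g/mol = 1.18 g.

1.18 g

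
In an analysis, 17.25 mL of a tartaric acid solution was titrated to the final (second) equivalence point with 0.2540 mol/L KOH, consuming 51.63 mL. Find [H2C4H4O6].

n(KOH) = 0.2540 x 0.05163 = 0.01311 mol.
At the final (second) equivalence point, 2 mol OH^- react per mol H2C4H4O6, so n(H2C4H4O6) = 0.01311 / 2 = 0.006557 mol.
[H2C4H4O6] = 0.006557 / 0.01725 L = 0.380 M.

0.380 M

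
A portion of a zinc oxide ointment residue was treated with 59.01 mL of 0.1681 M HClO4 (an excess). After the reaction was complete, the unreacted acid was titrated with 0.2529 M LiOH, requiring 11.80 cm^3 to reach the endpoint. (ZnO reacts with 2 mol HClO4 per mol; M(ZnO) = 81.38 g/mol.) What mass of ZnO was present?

Total n(HClO4) added = 0.1681 x 0.05901 = 0.009920 mol.
n(LiOH) used = 0.2529 x 0.01180 = 0.002984 mol, which equals the excess n(HClO4).
So n(HClO4) consumed by the sample = 0.009920 - 0.002984 = 0.006935 mol.
n(ZnO) = 0.006935 / 2 = 0.003468 mol.
mass = 0.003468 mol x 81.38 g/mol = 0.282 g.

0.282 g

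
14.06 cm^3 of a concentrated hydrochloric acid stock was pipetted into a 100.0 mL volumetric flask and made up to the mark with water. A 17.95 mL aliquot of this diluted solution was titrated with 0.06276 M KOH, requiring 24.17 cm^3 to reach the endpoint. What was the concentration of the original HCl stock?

n(KOH) = 0.06276 x 0.02417 = 0.001517 mol.
n(HCl) in the aliquot = 0.001517 mol.
[diluted HCl] = 0.001517 / 0.01795 = 0.08451 M.
Dilution factor = 100.0/14.06 = 7.112, so [stock] = 0.08451 x 7.112 = 0.601 M.

0.601 M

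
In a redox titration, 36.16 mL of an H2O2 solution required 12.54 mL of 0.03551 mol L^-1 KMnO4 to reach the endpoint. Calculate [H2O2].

n(KMnO4) = 0.03551 x 0.01254 = 0.0004453 mol.
From the balanced equation, 2 mol KMnO4 reacts with 5 mol H2O2, so n(H2O2) = 0.0004453 x 5/2 = 0.001113 mol.
[H2O2] = 0.001113 / 0.03616 L = 0.0308 M.

0.0308 M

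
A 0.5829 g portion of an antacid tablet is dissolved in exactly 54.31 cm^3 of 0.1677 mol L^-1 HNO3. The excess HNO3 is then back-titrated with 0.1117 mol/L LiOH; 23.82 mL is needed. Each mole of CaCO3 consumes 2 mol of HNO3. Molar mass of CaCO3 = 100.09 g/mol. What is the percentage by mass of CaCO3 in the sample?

Total n(HNO3) added = 0.1677 x 0.05431 = 0.009108 mol.
n(LiOH) used = 0.1117 x 0.02382 = 0.002661 mol, which equals the excess n(HNO3).
So n(HNO3) consumed by the sample = 0.009108 - 0.002661 = 0.006447 mol.
n(CaCO3) = 0.006447 / 2 = 0.003224 mol.
mass CaCO3 = 0.003224 x 100.09 = 0.3226 g, so %CaCO3 = 0.3226/0.5829 x 100 = 55.4%.

55.4%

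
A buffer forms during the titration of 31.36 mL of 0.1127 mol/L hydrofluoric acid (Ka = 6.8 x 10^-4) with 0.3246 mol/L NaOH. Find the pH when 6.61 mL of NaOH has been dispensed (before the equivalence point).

3.36

Initial n(HF) = 0.1127 x 0.03136 = 0.003534 mol.
n(NaOH) added = 0.3246 x 0.006610 = 0.002146 mol, converting that many moles of HF to F-.
Remaining n(HF) = 0.001389 mol; n(F-) = 0.002146 mol.
By Henderson-Hasselbalch, pH = pKa + log([A^-]/[HA]) = 3.17 + log(0.002146/0.001389) = 3.17 + (+0.19) = 3.36.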